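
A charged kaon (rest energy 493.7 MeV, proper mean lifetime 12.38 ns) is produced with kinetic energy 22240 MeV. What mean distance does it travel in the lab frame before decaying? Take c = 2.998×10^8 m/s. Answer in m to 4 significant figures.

γ = 1 + K/(m₀c²) = 1 + 22240/493.7 = 46.0476
β = √(1 − 1/γ²) = 0.999764
Dilated lifetime: γτ₀ = 46.0476 × 12.38 ns = 570.069 ns
d = βc·γτ₀ = 0.999764 × (2.998×10^8 m/s) × 5.70069×10^-7 s = 170.9 m

d ≈ 170.9 m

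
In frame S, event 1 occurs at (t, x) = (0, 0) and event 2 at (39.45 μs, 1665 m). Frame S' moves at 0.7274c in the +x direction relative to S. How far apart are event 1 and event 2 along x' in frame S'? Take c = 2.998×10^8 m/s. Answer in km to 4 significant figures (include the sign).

Δx' ≈ -10.11 km

γ = 1/√(1 − 0.7274²) = 1.45727
Δx' = γ(Δx − vΔt) = 1.45727 × (1665 m − 0.7274×(2.998×10^8 m/s)×39.45×10^-6 s)
= 1.45727 × (-6938.04 m) = -10.11 km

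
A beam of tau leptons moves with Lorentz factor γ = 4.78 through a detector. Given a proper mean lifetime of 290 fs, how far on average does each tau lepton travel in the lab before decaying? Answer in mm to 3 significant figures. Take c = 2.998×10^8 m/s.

d ≈ 0.406 mm

β = √(1 − 1/γ²) = √(1 − 1/4.78²) = 0.97787
Dilated lifetime: Δt = γτ₀ = 4.78 × 290 fs = 1386.2 fs
d = vΔt = 0.97787c × 1386.2 fs = 2.9317×10^8 m/s × 1.3862×10^-12 s = 0.406 mm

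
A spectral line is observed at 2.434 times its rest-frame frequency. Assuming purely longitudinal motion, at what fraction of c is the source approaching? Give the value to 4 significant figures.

f_obs/f_src = √((1+β)/(1−β)) = 2.434  ⇒  (1+β)/(1−β) = 5.92436
β = |1 − D²|/(1 + D²) = |1 − 5.92436|/(1 + 5.92436) = 0.7112

β ≈ 0.7112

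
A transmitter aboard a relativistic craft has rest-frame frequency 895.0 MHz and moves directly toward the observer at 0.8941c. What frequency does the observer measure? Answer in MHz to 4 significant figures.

Relativistic Doppler: f_obs = f_src √((1+β)/(1−β))
= 895.0 × √(1.89410/0.105900) = 895.0 × 4.22915 = 3785 MHz

f_obs ≈ 3785 MHz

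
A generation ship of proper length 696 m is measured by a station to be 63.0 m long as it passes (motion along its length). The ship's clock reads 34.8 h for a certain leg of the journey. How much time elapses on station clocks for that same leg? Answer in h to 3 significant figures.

Length contraction ⇒ γ = L₀/L = 696/63.0 = 11.048
Time dilation: Δt = γτ₀ = 11.048 × 34.8 h = 384 h

Δt ≈ 384 h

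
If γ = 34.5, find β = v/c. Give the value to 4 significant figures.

β ≈ 0.9996

β = √(1 − 1/γ²) = √(1 − 1/34.5²) = √(0.999160) = 0.9996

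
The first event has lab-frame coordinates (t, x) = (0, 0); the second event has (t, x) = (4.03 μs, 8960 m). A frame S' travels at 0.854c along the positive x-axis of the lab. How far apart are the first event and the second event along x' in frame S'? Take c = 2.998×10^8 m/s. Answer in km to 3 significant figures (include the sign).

Δx' ≈ 15.2 km

γ = 1/√(1 − 0.854²) = 1.9221
Δx' = γ(Δx − vΔt) = 1.9221 × (8960 m − 0.854×(2.998×10^8 m/s)×4.03×10^-6 s)
= 1.9221 × (7928.2 m) = 15.2 km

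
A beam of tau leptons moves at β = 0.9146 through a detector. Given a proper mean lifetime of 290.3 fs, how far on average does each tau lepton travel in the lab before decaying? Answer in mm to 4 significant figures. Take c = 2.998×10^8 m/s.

γ = 1/√(1 − 0.9146²) = 2.47305
Dilated lifetime: Δt = γτ₀ = 2.47305 × 290.3 fs = 717.925 fs
d = vΔt = 0.9146c × 717.925 fs = 2.74197×10^8 m/s × 7.17925×10^-13 s = 0.1969 mm

d ≈ 0.1969 mm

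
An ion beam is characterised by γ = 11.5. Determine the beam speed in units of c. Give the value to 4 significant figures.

β ≈ 0.9962

β = √(1 − 1/γ²) = √(1 − 1/11.5²) = √(0.992439) = 0.9962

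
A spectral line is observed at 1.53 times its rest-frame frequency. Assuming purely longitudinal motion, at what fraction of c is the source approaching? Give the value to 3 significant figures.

β ≈ 0.401

f_obs/f_src = √((1+β)/(1−β)) = 1.53  ⇒  (1+β)/(1−β) = 2.3409
β = |1 − D²|/(1 + D²) = |1 − 2.3409|/(1 + 2.3409) = 0.401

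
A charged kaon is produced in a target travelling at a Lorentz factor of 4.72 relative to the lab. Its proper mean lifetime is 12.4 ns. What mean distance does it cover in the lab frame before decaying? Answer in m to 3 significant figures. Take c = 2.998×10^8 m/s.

d ≈ 17.1 m

β = √(1 − 1/γ²) = √(1 − 1/4.72²) = 0.97730
Dilated lifetime: Δt = γτ₀ = 4.72 × 12.4 ns = 58.528 ns
d = vΔt = 0.97730c × 58.528 ns = 2.9299×10^8 m/s × 5.8528×10^-8 s = 17.1 m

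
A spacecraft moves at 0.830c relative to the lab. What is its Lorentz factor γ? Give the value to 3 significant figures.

γ ≈ 1.79

γ = 1/√(1 − β²) = 1/√(1 − 0.830²) = 1/√(0.31110) = 1.79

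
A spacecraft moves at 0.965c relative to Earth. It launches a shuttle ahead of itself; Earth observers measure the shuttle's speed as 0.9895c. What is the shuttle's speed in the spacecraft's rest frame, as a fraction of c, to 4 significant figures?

u' ≈ 0.5428c

Inverse velocity addition: u' = (u − v)/(1 − uv/c²)
= (0.9895 − 0.965)/(1 − 0.9895×0.965) = 0.02450/0.0451325 = 0.5428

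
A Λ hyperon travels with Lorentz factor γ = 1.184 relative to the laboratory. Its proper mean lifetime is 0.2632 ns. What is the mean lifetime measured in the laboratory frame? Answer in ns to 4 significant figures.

γ = 1.184 (given)
Time dilation: Δt = γτ₀ = 1.184 × 0.2632 ns = 0.3116 ns

Δt ≈ 0.3116 ns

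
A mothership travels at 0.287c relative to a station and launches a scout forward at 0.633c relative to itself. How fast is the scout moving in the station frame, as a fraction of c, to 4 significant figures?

Compose boost 2: (0.633 + 0.287)/(1 + 0.633×0.287) = 0.9200/1.18167 = 0.7786

u ≈ 0.7786c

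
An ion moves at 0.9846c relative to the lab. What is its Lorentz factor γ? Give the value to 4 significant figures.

γ ≈ 5.720

γ = 1/√(1 − β²) = 1/√(1 − 0.9846²) = 1/√(0.0305628) = 5.720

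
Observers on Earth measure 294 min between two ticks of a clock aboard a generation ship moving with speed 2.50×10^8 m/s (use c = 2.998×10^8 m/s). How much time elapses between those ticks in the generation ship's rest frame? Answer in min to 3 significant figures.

β = v/c = 2.50×10^8 / 2.998×10^8 = 0.83389
γ = 1/√(1 − 0.83389²) = 1.8118
Proper time: τ₀ = Δt/γ = 294/1.8118 = 162 min

τ₀ ≈ 162 min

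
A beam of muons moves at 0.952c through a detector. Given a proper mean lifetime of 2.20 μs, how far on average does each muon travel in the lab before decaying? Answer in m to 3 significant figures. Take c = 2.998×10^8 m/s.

γ = 1/√(1 − 0.952²) = 3.2669
Dilated lifetime: Δt = γτ₀ = 3.2669 × 2.20 μs = 7.1872 μs
d = vΔt = 0.952c × 7.1872 μs = 2.8541×10^8 m/s × 7.1872×10^-6 s = 2050 m

d ≈ 2050 m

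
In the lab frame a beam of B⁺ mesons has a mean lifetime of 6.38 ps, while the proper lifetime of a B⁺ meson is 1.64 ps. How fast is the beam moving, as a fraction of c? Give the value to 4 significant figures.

β ≈ 0.9664

γ = Δt/τ₀ = 6.38/1.64 = 3.89024
β = √(1 − 1/γ²) = √(1 − 1/3.89024²) = 0.9664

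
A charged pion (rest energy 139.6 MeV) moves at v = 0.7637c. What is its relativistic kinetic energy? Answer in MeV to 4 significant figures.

γ = 1/√(1 − 0.7637²) = 1.54902
K = (γ − 1)m₀c² = (1.54902 − 1) × 139.6 MeV = 0.549016 × 139.6 MeV = 76.64 MeV

K ≈ 76.64 MeV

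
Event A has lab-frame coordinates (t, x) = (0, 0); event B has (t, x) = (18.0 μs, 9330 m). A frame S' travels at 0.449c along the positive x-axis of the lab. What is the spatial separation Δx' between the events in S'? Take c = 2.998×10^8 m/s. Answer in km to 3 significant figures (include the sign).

Δx' ≈ 7.73 km

γ = 1/√(1 − 0.449²) = 1.1192
Δx' = γ(Δx − vΔt) = 1.1192 × (9330 m − 0.449×(2.998×10^8 m/s)×18.0×10^-6 s)
= 1.1192 × (6907.0 m) = 7.73 km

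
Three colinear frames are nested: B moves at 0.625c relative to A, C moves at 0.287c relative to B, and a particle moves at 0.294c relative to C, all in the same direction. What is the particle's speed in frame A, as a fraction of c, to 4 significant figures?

u ≈ 0.8696c

Compose boost 2: (0.287 + 0.625)/(1 + 0.287×0.625) = 0.9120/1.17938 = 0.773291
Compose boost 3: (0.294 + 0.773291)/(1 + 0.294×0.773291) = 1.06729/1.22735 = 0.8696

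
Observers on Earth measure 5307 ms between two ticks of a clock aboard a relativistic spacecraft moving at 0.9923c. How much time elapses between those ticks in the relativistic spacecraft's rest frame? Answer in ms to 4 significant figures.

γ = 1/√(1 − 0.9923²) = 8.07379
Proper time: τ₀ = Δt/γ = 5307/8.07379 = 657.3 ms

τ₀ ≈ 657.3 ms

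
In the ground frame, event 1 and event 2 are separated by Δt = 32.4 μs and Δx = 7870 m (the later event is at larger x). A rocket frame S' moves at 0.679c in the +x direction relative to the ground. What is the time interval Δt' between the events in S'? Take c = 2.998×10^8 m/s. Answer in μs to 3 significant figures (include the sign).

γ = 1/√(1 − 0.679²) = 1.3621
Δt' = γ(Δt − vΔx/c²) = 1.3621 × (32.4 μs − 0.679×7870 m / (2.998×10^8 m/s))
= 1.3621 × (14.576 μs) = 19.9 μs

Δt' ≈ 19.9 μs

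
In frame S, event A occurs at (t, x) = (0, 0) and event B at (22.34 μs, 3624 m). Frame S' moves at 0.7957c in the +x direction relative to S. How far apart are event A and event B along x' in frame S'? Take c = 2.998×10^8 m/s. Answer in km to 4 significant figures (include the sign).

γ = 1/√(1 − 0.7957²) = 1.65101
Δx' = γ(Δx − vΔt) = 1.65101 × (3624 m − 0.7957×(2.998×10^8 m/s)×22.34×10^-6 s)
= 1.65101 × (-1705.23 m) = -2.815 km

Δx' ≈ -2.815 km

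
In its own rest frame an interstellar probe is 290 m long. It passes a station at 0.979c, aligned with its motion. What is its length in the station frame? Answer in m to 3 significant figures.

L ≈ 59.1 m

γ = 1/√(1 − 0.979²) = 4.9053
Length contraction: L = L₀/γ = 290/4.9053 = 59.1 m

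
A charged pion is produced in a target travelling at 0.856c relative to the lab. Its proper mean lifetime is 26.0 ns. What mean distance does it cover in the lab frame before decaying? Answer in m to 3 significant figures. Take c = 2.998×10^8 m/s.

γ = 1/√(1 − 0.856²) = 1.9343
Dilated lifetime: Δt = γτ₀ = 1.9343 × 26.0 ns = 50.292 ns
d = vΔt = 0.856c × 50.292 ns = 2.5663×10^8 m/s × 5.0292×10^-8 s = 12.9 m

d ≈ 12.9 m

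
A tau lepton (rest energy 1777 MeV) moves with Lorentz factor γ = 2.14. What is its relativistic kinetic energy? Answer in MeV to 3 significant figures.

K ≈ 2030 MeV

γ = 2.14 (given)
K = (γ − 1)m₀c² = (2.14 − 1) × 1777 MeV = 1.1400 × 1777 MeV = 2030 MeV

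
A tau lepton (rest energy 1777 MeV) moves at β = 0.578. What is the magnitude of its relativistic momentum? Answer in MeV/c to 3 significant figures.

p ≈ 1260 MeV/c

γ = 1/√(1 − 0.578²) = 1.2254
p = γβm₀c = 1.2254 × 0.578 × 1777 MeV/c = 1260 MeV/c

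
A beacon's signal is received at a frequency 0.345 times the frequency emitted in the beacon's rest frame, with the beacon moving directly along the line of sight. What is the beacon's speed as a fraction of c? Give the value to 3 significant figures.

β ≈ 0.787

f_obs/f_src = √((1−β)/(1+β)) = 0.345  ⇒  (1−β)/(1+β) = 0.11902
β = |1 − D²|/(1 + D²) = |1 − 0.11902|/(1 + 0.11902) = 0.787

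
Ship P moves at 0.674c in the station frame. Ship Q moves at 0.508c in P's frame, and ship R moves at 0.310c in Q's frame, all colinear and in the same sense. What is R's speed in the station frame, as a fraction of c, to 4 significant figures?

Compose boost 2: (0.508 + 0.674)/(1 + 0.508×0.674) = 1.182/1.34239 = 0.880518
Compose boost 3: (0.310 + 0.880518)/(1 + 0.310×0.880518) = 1.19052/1.27296 = 0.9352

u ≈ 0.9352c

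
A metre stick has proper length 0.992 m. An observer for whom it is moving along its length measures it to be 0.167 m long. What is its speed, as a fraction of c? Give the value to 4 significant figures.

β ≈ 0.9857

γ = L₀/L = 0.992/0.167 = 5.94012
β = √(1 − 1/γ²) = 0.9857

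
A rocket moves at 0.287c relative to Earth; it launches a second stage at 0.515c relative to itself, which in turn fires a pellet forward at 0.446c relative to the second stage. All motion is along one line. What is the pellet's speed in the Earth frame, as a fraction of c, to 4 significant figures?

u ≈ 0.8727c

Compose boost 2: (0.515 + 0.287)/(1 + 0.515×0.287) = 0.8020/1.14780 = 0.698725
Compose boost 3: (0.446 + 0.698725)/(1 + 0.446×0.698725) = 1.14472/1.31163 = 0.8727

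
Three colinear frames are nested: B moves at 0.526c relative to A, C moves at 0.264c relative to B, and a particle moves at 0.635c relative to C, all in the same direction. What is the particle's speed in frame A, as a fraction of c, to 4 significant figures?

u ≈ 0.9224c

Compose boost 2: (0.264 + 0.526)/(1 + 0.264×0.526) = 0.7900/1.13886 = 0.693674
Compose boost 3: (0.635 + 0.693674)/(1 + 0.635×0.693674) = 1.32867/1.44048 = 0.9224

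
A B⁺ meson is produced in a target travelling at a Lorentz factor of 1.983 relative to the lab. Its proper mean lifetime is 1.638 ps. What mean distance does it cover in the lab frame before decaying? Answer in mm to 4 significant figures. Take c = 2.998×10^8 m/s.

β = √(1 − 1/γ²) = √(1 − 1/1.983²) = 0.863536
Dilated lifetime: Δt = γτ₀ = 1.983 × 1.638 ps = 3.24815 ps
d = vΔt = 0.863536c × 3.24815 ps = 2.58888×10^8 m/s × 3.24815×10^-12 s = 0.8409 mm

d ≈ 0.8409 mm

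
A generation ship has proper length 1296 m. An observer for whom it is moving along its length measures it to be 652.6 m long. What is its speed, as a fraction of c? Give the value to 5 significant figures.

β ≈ 0.86397

γ = L₀/L = 1296/652.6 = 1.985903
β = √(1 − 1/γ²) = 0.86397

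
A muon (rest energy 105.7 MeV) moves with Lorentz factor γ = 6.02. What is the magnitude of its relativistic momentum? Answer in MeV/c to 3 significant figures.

β = √(1 − 1/γ²) = √(1 − 1/6.02²) = 0.98611
p = γβm₀c = 6.02 × 0.98611 × 105.7 MeV/c = 627 MeV/c

p ≈ 627 MeV/c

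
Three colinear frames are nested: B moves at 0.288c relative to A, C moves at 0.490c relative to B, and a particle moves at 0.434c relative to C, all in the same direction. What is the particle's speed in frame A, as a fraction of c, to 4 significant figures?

u ≈ 0.8610c

Compose boost 2: (0.490 + 0.288)/(1 + 0.490×0.288) = 0.7780/1.14112 = 0.681786
Compose boost 3: (0.434 + 0.681786)/(1 + 0.434×0.681786) = 1.11579/1.29590 = 0.8610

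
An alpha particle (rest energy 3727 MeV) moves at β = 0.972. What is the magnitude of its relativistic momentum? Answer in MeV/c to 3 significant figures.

p ≈ 15400 MeV/c

γ = 1/√(1 − 0.972²) = 4.2557
p = γβm₀c = 4.2557 × 0.972 × 3727 MeV/c = 15400 MeV/c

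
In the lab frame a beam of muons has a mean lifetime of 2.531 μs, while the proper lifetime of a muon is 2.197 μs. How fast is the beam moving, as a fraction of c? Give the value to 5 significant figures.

γ = Δt/τ₀ = 2.531/2.197 = 1.152025
β = √(1 − 1/γ²) = √(1 − 1/1.152025²) = 0.49650

β ≈ 0.49650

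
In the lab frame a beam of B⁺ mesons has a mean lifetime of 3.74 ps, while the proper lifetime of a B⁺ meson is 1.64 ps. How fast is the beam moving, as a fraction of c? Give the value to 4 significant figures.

γ = Δt/τ₀ = 3.74/1.64 = 2.28049
β = √(1 − 1/γ²) = √(1 − 1/2.28049²) = 0.8987

β ≈ 0.8987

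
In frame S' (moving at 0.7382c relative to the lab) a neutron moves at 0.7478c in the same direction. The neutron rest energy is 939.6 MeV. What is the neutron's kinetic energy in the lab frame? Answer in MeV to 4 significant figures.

K ≈ 2316 MeV

u_lab = (0.7478 + 0.7382)/(1 + 0.7478×0.7382) = 0.9574582
γ = 1/√(1 − 0.9574582²) = 3.46534
K = (γ − 1)m₀c² = (3.46534 − 1) × 939.6 = 2.46534 × 939.6 = 2316 MeV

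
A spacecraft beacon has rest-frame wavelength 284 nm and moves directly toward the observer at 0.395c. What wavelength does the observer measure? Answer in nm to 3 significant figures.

Relativistic Doppler: λ_obs = λ_src √((1−β)/(1+β))
= 284 × √(0.60500/1.3950) = 284 × 0.65855 = 187 nm

λ_obs ≈ 187 nm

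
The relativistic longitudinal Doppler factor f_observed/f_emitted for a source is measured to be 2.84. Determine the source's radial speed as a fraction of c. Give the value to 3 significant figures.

f_obs/f_src = √((1+β)/(1−β)) = 2.84  ⇒  (1+β)/(1−β) = 8.0656
β = |1 − D²|/(1 + D²) = |1 − 8.0656|/(1 + 8.0656) = 0.779

β ≈ 0.779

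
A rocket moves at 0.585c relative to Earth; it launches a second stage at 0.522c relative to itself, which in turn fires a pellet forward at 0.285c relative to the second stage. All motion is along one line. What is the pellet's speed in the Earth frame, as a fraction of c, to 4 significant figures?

Compose boost 2: (0.522 + 0.585)/(1 + 0.522×0.585) = 1.107/1.30537 = 0.848035
Compose boost 3: (0.285 + 0.848035)/(1 + 0.285×0.848035) = 1.13304/1.24169 = 0.9125

u ≈ 0.9125c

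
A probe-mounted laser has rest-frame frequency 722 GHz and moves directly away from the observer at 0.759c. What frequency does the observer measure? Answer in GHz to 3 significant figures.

f_obs ≈ 267 GHz

Relativistic Doppler: f_obs = f_src √((1−β)/(1+β))
= 722 × √(0.24100/1.7590) = 722 × 0.37015 = 267 GHz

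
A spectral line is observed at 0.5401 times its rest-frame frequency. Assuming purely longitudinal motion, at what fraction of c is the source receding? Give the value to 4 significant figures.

β ≈ 0.5483

f_obs/f_src = √((1−β)/(1+β)) = 0.5401  ⇒  (1−β)/(1+β) = 0.291708
β = |1 − D²|/(1 + D²) = |1 − 0.291708|/(1 + 0.291708) = 0.5483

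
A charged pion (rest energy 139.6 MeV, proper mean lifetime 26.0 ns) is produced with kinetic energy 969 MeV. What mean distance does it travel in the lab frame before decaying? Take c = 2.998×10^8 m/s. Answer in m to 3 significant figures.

γ = 1 + K/(m₀c²) = 1 + 969/139.6 = 7.9413
β = √(1 − 1/γ²) = 0.99204
Dilated lifetime: γτ₀ = 7.9413 × 26.0 ns = 206.47 ns
d = βc·γτ₀ = 0.99204 × (2.998×10^8 m/s) × 2.0647×10^-7 s = 61.4 m

d ≈ 61.4 m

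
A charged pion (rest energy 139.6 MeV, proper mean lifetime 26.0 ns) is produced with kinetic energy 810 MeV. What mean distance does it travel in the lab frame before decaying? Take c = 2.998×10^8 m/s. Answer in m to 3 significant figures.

d ≈ 52.4 m

γ = 1 + K/(m₀c²) = 1 + 810/139.6 = 6.8023
β = √(1 − 1/γ²) = 0.98914
Dilated lifetime: γτ₀ = 6.8023 × 26.0 ns = 176.86 ns
d = βc·γτ₀ = 0.98914 × (2.998×10^8 m/s) × 1.7686×10^-7 s = 52.4 m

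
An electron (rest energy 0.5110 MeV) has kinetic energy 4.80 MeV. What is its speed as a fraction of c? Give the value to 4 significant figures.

γ = 1 + K/(m₀c²) = 1 + 4.80/0.5110 = 10.3933
β = √(1 − 1/γ²) = 0.9954

β ≈ 0.9954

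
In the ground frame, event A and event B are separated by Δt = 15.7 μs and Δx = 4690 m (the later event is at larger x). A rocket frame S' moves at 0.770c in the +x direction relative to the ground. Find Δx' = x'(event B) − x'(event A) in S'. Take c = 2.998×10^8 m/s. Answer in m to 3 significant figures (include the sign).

γ = 1/√(1 − 0.770²) = 1.5673
Δx' = γ(Δx − vΔt) = 1.5673 × (4690 m − 0.770×(2.998×10^8 m/s)×15.7×10^-6 s)
= 1.5673 × (1065.7 m) = 1670 m

Δx' ≈ 1670 m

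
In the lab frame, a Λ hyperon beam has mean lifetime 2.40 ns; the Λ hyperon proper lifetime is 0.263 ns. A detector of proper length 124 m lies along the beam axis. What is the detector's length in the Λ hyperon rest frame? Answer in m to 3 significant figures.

Time dilation ⇒ γ = Δt/τ₀ = 2.40/0.263 = 9.1255
Length contraction: L = L₀/γ = 124/9.1255 = 13.6 m

L ≈ 13.6 m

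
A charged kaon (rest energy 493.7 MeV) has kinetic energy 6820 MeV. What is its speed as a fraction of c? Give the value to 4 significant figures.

γ = 1 + K/(m₀c²) = 1 + 6820/493.7 = 14.8141
β = √(1 − 1/γ²) = 0.9977

β ≈ 0.9977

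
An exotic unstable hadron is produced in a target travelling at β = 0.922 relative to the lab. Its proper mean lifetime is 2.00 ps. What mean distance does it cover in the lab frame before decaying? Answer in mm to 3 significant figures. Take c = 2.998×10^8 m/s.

d ≈ 1.43 mm

γ = 1/√(1 − 0.922²) = 2.5827
Dilated lifetime: Δt = γτ₀ = 2.5827 × 2.00 ps = 5.1654 ps
d = vΔt = 0.922c × 5.1654 ps = 2.7642×10^8 m/s × 5.1654×10^-12 s = 1.43 mm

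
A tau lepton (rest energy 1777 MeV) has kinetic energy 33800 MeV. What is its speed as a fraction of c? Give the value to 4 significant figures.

γ = 1 + K/(m₀c²) = 1 + 33800/1777 = 20.0208
β = √(1 − 1/γ²) = 0.9988

β ≈ 0.9988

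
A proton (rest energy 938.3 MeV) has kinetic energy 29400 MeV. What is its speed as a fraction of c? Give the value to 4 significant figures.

γ = 1 + K/(m₀c²) = 1 + 29400/938.3 = 32.3333
β = √(1 − 1/γ²) = 0.9995

β ≈ 0.9995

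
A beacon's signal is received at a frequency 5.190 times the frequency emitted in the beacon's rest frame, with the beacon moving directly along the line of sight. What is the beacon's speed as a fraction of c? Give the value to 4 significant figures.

β ≈ 0.9284

f_obs/f_src = √((1+β)/(1−β)) = 5.190  ⇒  (1+β)/(1−β) = 26.9361
β = |1 − D²|/(1 + D²) = |1 − 26.9361|/(1 + 26.9361) = 0.9284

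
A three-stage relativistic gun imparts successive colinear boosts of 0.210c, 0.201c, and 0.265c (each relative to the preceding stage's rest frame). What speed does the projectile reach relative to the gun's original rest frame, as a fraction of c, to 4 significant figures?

Compose boost 2: (0.201 + 0.210)/(1 + 0.201×0.210) = 0.4110/1.04221 = 0.394354
Compose boost 3: (0.265 + 0.394354)/(1 + 0.265×0.394354) = 0.659354/1.10450 = 0.5970

u ≈ 0.5970c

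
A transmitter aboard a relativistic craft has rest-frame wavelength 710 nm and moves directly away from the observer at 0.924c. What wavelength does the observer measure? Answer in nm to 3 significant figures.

Relativistic Doppler: λ_obs = λ_src √((1+β)/(1−β))
= 710 × √(1.9240/0.076000) = 710 × 5.0315 = 3570 nm

λ_obs ≈ 3570 nm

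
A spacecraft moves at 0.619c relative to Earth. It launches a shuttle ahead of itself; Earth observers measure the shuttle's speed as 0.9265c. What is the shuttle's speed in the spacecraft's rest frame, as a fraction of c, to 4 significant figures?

Inverse velocity addition: u' = (u − v)/(1 − uv/c²)
= (0.9265 − 0.619)/(1 − 0.9265×0.619) = 0.3075/0.426497 = 0.7210

u' ≈ 0.7210c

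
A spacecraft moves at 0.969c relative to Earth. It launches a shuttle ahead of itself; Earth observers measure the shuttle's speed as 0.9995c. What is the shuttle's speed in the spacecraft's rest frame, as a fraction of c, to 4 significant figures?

Inverse velocity addition: u' = (u − v)/(1 − uv/c²)
= (0.9995 − 0.969)/(1 − 0.9995×0.969) = 0.03050/0.0314845 = 0.9687

u' ≈ 0.9687c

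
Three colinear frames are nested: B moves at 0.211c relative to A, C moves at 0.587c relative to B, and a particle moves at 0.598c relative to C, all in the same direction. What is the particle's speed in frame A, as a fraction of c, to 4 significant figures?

u ≈ 0.9182c

Compose boost 2: (0.587 + 0.211)/(1 + 0.587×0.211) = 0.7980/1.12386 = 0.710055
Compose boost 3: (0.598 + 0.710055)/(1 + 0.598×0.710055) = 1.30805/1.42461 = 0.9182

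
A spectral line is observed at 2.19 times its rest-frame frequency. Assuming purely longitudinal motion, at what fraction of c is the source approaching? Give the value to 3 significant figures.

β ≈ 0.655

f_obs/f_src = √((1+β)/(1−β)) = 2.19  ⇒  (1+β)/(1−β) = 4.7961
β = |1 − D²|/(1 + D²) = |1 − 4.7961|/(1 + 4.7961) = 0.655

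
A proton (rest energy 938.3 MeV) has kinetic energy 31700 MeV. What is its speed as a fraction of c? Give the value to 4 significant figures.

β ≈ 0.9996

γ = 1 + K/(m₀c²) = 1 + 31700/938.3 = 34.7845
β = √(1 − 1/γ²) = 0.9996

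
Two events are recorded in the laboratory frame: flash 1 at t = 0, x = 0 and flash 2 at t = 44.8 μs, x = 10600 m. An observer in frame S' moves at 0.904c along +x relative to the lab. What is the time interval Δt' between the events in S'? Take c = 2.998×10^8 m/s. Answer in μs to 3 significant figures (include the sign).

γ = 1/√(1 − 0.904²) = 2.3390
Δt' = γ(Δt − vΔx/c²) = 2.3390 × (44.8 μs − 0.904×10600 m / (2.998×10^8 m/s))
= 2.3390 × (12.837 μs) = 30.0 μs

Δt' ≈ 30.0 μs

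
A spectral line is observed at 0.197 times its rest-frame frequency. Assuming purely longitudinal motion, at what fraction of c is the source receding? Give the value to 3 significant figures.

β ≈ 0.925

f_obs/f_src = √((1−β)/(1+β)) = 0.197  ⇒  (1−β)/(1+β) = 0.038809
β = |1 − D²|/(1 + D²) = |1 − 0.038809|/(1 + 0.038809) = 0.925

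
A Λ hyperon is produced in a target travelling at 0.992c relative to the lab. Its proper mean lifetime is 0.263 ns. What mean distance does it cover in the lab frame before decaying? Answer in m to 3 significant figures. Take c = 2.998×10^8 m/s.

d ≈ 0.620 m

γ = 1/√(1 − 0.992²) = 7.9216
Dilated lifetime: Δt = γτ₀ = 7.9216 × 0.263 ns = 2.0834 ns
d = vΔt = 0.992c × 2.0834 ns = 2.9740×10^8 m/s × 2.0834×10^-9 s = 0.620 m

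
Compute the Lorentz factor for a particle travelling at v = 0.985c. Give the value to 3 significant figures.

γ = 1/√(1 − β²) = 1/√(1 − 0.985²) = 1/√(0.029775) = 5.80

γ ≈ 5.80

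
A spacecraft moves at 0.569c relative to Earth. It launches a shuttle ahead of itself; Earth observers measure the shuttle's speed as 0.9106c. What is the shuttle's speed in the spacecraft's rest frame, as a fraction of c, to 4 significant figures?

u' ≈ 0.7089c

Inverse velocity addition: u' = (u − v)/(1 − uv/c²)
= (0.9106 − 0.569)/(1 − 0.9106×0.569) = 0.3416/0.481869 = 0.7089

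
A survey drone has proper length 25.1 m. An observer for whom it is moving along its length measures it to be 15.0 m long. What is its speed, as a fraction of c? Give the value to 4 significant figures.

γ = L₀/L = 25.1/15.0 = 1.67333
β = √(1 − 1/γ²) = 0.8018

β ≈ 0.8018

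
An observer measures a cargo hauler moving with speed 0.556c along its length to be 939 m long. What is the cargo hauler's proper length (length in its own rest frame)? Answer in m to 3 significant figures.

L₀ ≈ 1130 m

γ = 1/√(1 − 0.556²) = 1.2031
L₀ = γL = 1.2031 × 939 = 1130 m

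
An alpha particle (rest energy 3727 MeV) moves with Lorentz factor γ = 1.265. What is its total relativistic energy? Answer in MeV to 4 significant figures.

E ≈ 4715 MeV

γ = 1.265 (given)
E = γm₀c² = 1.265 × 3727 MeV = 4715 MeV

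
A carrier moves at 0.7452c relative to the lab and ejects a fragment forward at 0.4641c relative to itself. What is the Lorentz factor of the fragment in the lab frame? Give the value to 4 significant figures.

u_lab = (0.4641 + 0.7452)/(1 + 0.4641×0.7452) = 1.2093/1.345847 = 0.8985417
γ = 1/√(1 − 0.8985417²) = 2.278

γ ≈ 2.278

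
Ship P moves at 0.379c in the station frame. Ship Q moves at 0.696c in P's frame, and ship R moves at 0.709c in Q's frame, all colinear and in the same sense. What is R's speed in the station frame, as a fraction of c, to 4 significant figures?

u ≈ 0.9729c

Compose boost 2: (0.696 + 0.379)/(1 + 0.696×0.379) = 1.075/1.26378 = 0.850620
Compose boost 3: (0.709 + 0.850620)/(1 + 0.709×0.850620) = 1.55962/1.60309 = 0.9729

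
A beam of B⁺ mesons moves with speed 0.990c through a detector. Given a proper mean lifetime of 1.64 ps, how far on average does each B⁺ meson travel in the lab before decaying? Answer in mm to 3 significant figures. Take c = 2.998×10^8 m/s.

γ = 1/√(1 − 0.990²) = 7.0888
Dilated lifetime: Δt = γτ₀ = 7.0888 × 1.64 ps = 11.626 ps
d = vΔt = 0.990c × 11.626 ps = 2.9680×10^8 m/s × 1.1626×10^-11 s = 3.45 mm

d ≈ 3.45 mm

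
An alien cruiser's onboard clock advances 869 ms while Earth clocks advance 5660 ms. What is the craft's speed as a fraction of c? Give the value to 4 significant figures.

β ≈ 0.9881

γ = Δt/τ₀ = 5660/869 = 6.51323
β = √(1 − 1/γ²) = √(1 − 1/6.51323²) = 0.9881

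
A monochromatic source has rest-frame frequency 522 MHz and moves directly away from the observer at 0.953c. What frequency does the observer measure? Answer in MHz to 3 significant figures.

f_obs ≈ 81.0 MHz

Relativistic Doppler: f_obs = f_src √((1−β)/(1+β))
= 522 × √(0.047000/1.9530) = 522 × 0.15513 = 81.0 MHz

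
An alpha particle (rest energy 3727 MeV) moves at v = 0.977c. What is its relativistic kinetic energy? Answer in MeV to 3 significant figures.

K ≈ 13800 MeV

γ = 1/√(1 − 0.977²) = 4.6896
K = (γ − 1)m₀c² = (4.6896 − 1) × 3727 MeV = 3.6896 × 3727 MeV = 13800 MeV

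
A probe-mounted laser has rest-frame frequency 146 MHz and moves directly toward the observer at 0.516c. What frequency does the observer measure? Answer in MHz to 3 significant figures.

Relativistic Doppler: f_obs = f_src √((1+β)/(1−β))
= 146 × √(1.5160/0.48400) = 146 × 1.7698 = 258 MHz

f_obs ≈ 258 MHz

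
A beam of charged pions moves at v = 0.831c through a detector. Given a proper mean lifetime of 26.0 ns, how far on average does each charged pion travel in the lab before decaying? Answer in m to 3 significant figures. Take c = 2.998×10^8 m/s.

d ≈ 11.6 m

γ = 1/√(1 − 0.831²) = 1.7977
Dilated lifetime: Δt = γτ₀ = 1.7977 × 26.0 ns = 46.740 ns
d = vΔt = 0.831c × 46.740 ns = 2.4913×10^8 m/s × 4.6740×10^-8 s = 11.6 m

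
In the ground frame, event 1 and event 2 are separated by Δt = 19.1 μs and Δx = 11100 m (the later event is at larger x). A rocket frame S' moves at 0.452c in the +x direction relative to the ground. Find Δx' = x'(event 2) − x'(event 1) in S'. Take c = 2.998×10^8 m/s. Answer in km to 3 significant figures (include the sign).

γ = 1/√(1 − 0.452²) = 1.1211
Δx' = γ(Δx − vΔt) = 1.1211 × (11100 m − 0.452×(2.998×10^8 m/s)×19.1×10^-6 s)
= 1.1211 × (8511.8 m) = 9.54 km

Δx' ≈ 9.54 km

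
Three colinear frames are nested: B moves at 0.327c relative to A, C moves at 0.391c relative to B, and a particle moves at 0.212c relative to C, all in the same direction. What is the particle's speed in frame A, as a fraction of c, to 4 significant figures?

Compose boost 2: (0.391 + 0.327)/(1 + 0.391×0.327) = 0.7180/1.12786 = 0.636606
Compose boost 3: (0.212 + 0.636606)/(1 + 0.212×0.636606) = 0.848606/1.13496 = 0.7477

u ≈ 0.7477c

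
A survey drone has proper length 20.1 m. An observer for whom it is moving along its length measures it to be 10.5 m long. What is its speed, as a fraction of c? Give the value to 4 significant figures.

γ = L₀/L = 20.1/10.5 = 1.91429
β = √(1 − 1/γ²) = 0.8527

β ≈ 0.8527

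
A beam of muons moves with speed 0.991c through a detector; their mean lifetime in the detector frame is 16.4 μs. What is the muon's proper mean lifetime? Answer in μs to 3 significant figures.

τ₀ ≈ 2.20 μs

γ = 1/√(1 − 0.991²) = 7.4704
Proper time: τ₀ = Δt/γ = 16.4/7.4704 = 2.20 μs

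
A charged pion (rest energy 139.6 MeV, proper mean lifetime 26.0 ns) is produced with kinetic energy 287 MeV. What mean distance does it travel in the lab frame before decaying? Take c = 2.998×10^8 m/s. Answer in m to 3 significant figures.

d ≈ 22.5 m

γ = 1 + K/(m₀c²) = 1 + 287/139.6 = 3.0559
β = √(1 − 1/γ²) = 0.94494
Dilated lifetime: γτ₀ = 3.0559 × 26.0 ns = 79.453 ns
d = βc·γτ₀ = 0.94494 × (2.998×10^8 m/s) × 7.9453×10^-8 s = 22.5 m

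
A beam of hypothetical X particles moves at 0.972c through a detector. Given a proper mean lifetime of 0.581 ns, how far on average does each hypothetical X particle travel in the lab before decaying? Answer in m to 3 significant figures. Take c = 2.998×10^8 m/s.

d ≈ 0.721 m

γ = 1/√(1 − 0.972²) = 4.2557
Dilated lifetime: Δt = γτ₀ = 4.2557 × 0.581 ns = 2.4725 ns
d = vΔt = 0.972c × 2.4725 ns = 2.9141×10^8 m/s × 2.4725×10^-9 s = 0.721 m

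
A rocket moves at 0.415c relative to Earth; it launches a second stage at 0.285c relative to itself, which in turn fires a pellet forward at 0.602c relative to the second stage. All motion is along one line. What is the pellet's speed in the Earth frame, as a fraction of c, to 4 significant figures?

u ≈ 0.8919c

Compose boost 2: (0.285 + 0.415)/(1 + 0.285×0.415) = 0.7000/1.11827 = 0.625964
Compose boost 3: (0.602 + 0.625964)/(1 + 0.602×0.625964) = 1.22796/1.37683 = 0.8919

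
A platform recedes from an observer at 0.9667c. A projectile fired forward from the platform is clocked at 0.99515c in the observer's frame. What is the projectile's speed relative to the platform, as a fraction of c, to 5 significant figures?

Inverse velocity addition: u' = (u − v)/(1 − uv/c²)
= (0.99515 − 0.9667)/(1 − 0.99515×0.9667) = 0.028450/0.03798850 = 0.74891

u' ≈ 0.74891c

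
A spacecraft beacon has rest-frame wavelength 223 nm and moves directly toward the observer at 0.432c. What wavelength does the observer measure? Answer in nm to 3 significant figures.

λ_obs ≈ 140 nm

Relativistic Doppler: λ_obs = λ_src √((1−β)/(1+β))
= 223 × √(0.56800/1.4320) = 223 × 0.62980 = 140 nm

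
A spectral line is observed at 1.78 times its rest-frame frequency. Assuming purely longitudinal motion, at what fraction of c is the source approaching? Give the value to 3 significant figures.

f_obs/f_src = √((1+β)/(1−β)) = 1.78  ⇒  (1+β)/(1−β) = 3.1684
β = |1 − D²|/(1 + D²) = |1 − 3.1684|/(1 + 3.1684) = 0.520

β ≈ 0.520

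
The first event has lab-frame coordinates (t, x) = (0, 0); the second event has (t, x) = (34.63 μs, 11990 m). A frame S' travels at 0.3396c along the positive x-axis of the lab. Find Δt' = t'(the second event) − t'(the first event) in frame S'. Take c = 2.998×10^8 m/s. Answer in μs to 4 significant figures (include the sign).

γ = 1/√(1 − 0.3396²) = 1.06319
Δt' = γ(Δt − vΔx/c²) = 1.06319 × (34.63 μs − 0.3396×11990 m / (2.998×10^8 m/s))
= 1.06319 × (21.0483 μs) = 22.38 μs

Δt' ≈ 22.38 μs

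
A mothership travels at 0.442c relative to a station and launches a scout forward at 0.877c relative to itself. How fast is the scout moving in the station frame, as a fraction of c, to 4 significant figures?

Compose boost 2: (0.877 + 0.442)/(1 + 0.877×0.442) = 1.319/1.38763 = 0.9505

u ≈ 0.9505c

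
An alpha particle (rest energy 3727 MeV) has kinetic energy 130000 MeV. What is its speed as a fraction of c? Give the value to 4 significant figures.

γ = 1 + K/(m₀c²) = 1 + 130000/3727 = 35.8806
β = √(1 − 1/γ²) = 0.9996

β ≈ 0.9996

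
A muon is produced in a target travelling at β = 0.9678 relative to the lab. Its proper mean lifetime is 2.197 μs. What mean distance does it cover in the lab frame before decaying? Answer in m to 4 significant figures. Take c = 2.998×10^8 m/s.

γ = 1/√(1 − 0.9678²) = 3.97266
Dilated lifetime: Δt = γτ₀ = 3.97266 × 2.197 μs = 8.72794 μs
d = vΔt = 0.9678c × 8.72794 μs = 2.90146×10^8 m/s × 8.72794×10^-6 s = 2532 m

d ≈ 2532 m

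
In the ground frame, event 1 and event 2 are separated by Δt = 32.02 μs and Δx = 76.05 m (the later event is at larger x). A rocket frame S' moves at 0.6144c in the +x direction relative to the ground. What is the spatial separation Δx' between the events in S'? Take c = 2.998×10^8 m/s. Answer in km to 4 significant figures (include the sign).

Δx' ≈ -7.379 km

γ = 1/√(1 − 0.6144²) = 1.26744
Δx' = γ(Δx − vΔt) = 1.26744 × (76.05 m − 0.6144×(2.998×10^8 m/s)×32.02×10^-6 s)
= 1.26744 × (-5821.94 m) = -7.379 km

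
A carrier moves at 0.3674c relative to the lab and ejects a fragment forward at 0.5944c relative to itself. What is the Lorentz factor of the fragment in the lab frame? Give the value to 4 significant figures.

γ ≈ 1.629

u_lab = (0.5944 + 0.3674)/(1 + 0.5944×0.3674) = 0.96180/1.218383 = 0.7894072
γ = 1/√(1 − 0.7894072²) = 1.629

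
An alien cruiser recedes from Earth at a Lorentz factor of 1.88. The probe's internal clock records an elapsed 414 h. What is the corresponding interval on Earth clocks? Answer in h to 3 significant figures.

γ = 1.88 (given)
Time dilation: Δt = γτ₀ = 1.88 × 414 h = 778 h

Δt ≈ 778 h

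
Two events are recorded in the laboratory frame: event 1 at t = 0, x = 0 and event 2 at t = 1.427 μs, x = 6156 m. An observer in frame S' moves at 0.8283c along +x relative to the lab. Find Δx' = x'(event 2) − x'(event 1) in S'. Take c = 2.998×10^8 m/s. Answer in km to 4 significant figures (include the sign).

Δx' ≈ 10.35 km

γ = 1/√(1 − 0.8283²) = 1.78481
Δx' = γ(Δx − vΔt) = 1.78481 × (6156 m − 0.8283×(2.998×10^8 m/s)×1.427×10^-6 s)
= 1.78481 × (5801.64 m) = 10.35 km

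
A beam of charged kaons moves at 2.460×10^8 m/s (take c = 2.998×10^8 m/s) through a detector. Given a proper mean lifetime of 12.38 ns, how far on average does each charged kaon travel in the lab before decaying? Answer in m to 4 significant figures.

d ≈ 5.328 m

β = v/c = 2.460×10^8 / 2.998×10^8 = 0.820547
γ = 1/√(1 − 0.820547²) = 1.74954
Dilated lifetime: Δt = γτ₀ = 1.74954 × 12.38 ns = 21.6593 ns
d = vΔt = 0.820547c × 21.6593 ns = 2.46000×10^8 m/s × 2.16593×10^-8 s = 5.328 m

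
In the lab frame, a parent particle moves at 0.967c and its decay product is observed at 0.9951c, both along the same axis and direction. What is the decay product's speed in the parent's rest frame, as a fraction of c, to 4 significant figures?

u' ≈ 0.7446c

Inverse velocity addition: u' = (u − v)/(1 − uv/c²)
= (0.9951 − 0.967)/(1 − 0.9951×0.967) = 0.02810/0.0377383 = 0.7446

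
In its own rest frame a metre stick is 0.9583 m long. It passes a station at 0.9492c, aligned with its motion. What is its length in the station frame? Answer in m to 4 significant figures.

γ = 1/√(1 − 0.9492²) = 3.17790
Length contraction: L = L₀/γ = 0.9583/3.17790 = 0.3016 m

L ≈ 0.3016 m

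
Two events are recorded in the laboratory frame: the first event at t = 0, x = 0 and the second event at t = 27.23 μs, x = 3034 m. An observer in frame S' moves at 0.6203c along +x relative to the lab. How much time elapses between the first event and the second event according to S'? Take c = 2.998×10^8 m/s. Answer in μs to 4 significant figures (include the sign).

Δt' ≈ 26.71 μs

γ = 1/√(1 − 0.6203²) = 1.27492
Δt' = γ(Δt − vΔx/c²) = 1.27492 × (27.23 μs − 0.6203×3034 m / (2.998×10^8 m/s))
= 1.27492 × (20.9525 μs) = 26.71 μs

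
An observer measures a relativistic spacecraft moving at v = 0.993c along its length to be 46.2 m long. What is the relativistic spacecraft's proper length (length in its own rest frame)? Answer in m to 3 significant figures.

L₀ ≈ 391 m

γ = 1/√(1 − 0.993²) = 8.4664
L₀ = γL = 8.4664 × 46.2 = 391 m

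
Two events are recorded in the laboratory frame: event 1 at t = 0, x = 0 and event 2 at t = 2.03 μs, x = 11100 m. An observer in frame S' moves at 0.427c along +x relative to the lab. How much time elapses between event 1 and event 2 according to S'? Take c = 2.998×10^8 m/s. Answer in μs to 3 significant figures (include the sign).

γ = 1/√(1 − 0.427²) = 1.1059
Δt' = γ(Δt − vΔx/c²) = 1.1059 × (2.03 μs − 0.427×11100 m / (2.998×10^8 m/s))
= 1.1059 × (-13.780 μs) = -15.2 μs

Δt' ≈ -15.2 μs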